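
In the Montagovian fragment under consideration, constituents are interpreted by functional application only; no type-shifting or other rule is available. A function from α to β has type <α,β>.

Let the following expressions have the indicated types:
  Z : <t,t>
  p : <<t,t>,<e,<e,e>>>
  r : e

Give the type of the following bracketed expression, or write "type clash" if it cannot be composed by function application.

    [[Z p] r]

<e,e>

[Z p]: <<t,t>,<e,<e,e>>> applied to <t,t> yields <e,<e,e>>.
[[Z p] r]: <e,<e,e>> applied to e yields <e,e>.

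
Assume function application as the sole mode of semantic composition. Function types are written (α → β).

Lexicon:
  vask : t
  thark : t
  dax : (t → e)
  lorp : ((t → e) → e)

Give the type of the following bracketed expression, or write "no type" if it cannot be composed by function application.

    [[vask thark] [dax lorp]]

no type

[vask thark]: t and t cannot combine by function application — type clash.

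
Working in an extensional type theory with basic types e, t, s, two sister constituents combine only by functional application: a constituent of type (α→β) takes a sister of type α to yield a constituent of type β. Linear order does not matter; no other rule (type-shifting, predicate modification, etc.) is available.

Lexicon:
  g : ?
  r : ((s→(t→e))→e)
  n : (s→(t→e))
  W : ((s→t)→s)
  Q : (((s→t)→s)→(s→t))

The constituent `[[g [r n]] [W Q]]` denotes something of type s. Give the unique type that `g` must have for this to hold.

At [[g [r n]] [W Q]] (required: s): [W Q] is (s→t), which is not a function with range s; hence [g [r n]] is the functor — type ((s→t)→s).
At [g [r n]] (required: ((s→t)→s)): [r n] is e, which is not a function with range ((s→t)→s); hence g is the functor — type (e→((s→t)→s)).

(e→((s→t)→s))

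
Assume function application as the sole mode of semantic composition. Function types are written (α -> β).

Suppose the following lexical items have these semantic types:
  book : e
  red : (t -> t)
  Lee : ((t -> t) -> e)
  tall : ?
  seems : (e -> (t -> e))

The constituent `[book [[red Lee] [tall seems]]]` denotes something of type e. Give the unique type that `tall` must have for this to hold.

At [book [[red Lee] [tall seems]]] (required: e): book is e, which is not a function with range e; hence [[red Lee] [tall seems]] is the functor — type (e -> e).
At [[red Lee] [tall seems]] (required: (e -> e)): [red Lee] is e, which is not a function with range (e -> e); hence [tall seems] is the functor — type (e -> (e -> e)).
At [tall seems] (required: (e -> (e -> e))): seems is (e -> (t -> e)), which is not a function with range (e -> (e -> e)); hence tall is the functor — type ((e -> (t -> e)) -> (e -> (e -> e))).

((e -> (t -> e)) -> (e -> (e -> e)))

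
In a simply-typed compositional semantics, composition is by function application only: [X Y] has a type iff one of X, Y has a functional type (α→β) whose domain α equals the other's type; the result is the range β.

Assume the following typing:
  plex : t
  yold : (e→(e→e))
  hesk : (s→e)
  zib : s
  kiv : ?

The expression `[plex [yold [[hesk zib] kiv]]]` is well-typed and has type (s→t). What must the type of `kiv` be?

[plex [yold [[hesk zib] kiv]]] is required to be (s→t). plex : t cannot yield (s→t) as functor, so [yold [[hesk zib] kiv]] : (t→(s→t)).
[yold [[hesk zib] kiv]] is required to be (t→(s→t)). yold : (e→(e→e)) cannot yield (t→(s→t)) as functor, so [[hesk zib] kiv] : ((e→(e→e))→(t→(s→t))).
[[hesk zib] kiv] is required to be ((e→(e→e))→(t→(s→t))). [hesk zib] : e cannot yield ((e→(e→e))→(t→(s→t))) as functor, so kiv : (e→((e→(e→e))→(t→(s→t)))).

(e→((e→(e→e))→(t→(s→t))))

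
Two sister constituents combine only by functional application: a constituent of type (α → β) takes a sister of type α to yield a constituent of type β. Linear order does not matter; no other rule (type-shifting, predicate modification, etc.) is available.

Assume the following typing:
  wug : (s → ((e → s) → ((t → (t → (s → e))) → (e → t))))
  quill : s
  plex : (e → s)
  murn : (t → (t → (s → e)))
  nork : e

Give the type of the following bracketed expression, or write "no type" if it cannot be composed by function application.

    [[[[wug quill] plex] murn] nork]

t

[wug quill]: wug is (s → ((e → s) → ((t → (t → (s → e))) → (e → t)))), quill is s; result ((e → s) → ((t → (t → (s → e))) → (e → t))).
[[wug quill] plex]: [wug quill] is ((e → s) → ((t → (t → (s → e))) → (e → t))), plex is (e → s); result ((t → (t → (s → e))) → (e → t)).
[[[wug quill] plex] murn]: [[wug quill] plex] is ((t → (t → (s → e))) → (e → t)), murn is (t → (t → (s → e))); result (e → t).
[[[[wug quill] plex] murn] nork]: [[[wug quill] plex] murn] is (e → t), nork is e; result t.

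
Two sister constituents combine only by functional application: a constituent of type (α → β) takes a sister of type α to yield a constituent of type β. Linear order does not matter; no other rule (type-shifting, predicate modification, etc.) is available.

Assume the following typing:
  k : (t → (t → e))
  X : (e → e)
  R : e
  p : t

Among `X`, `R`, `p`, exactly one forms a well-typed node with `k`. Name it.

X : (e → e) — does not combine with k.
R : e — does not combine with k.
p — combines: k : (t → (t → e)) takes p : t as argument, giving (t → e).

p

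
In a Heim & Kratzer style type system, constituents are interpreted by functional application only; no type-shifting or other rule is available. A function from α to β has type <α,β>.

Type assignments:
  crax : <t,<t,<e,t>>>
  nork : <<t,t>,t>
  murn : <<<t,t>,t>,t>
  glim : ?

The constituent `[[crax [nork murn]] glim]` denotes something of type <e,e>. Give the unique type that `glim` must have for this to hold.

[[crax [nork murn]] glim] must have type <e,e>. The sister [crax [nork murn]] has type <t,<e,t>>; that is not a function onto <e,e>, so glim must be the functor, of type <<t,<e,t>>,<e,e>>.

<<t,<e,t>>,<e,e>>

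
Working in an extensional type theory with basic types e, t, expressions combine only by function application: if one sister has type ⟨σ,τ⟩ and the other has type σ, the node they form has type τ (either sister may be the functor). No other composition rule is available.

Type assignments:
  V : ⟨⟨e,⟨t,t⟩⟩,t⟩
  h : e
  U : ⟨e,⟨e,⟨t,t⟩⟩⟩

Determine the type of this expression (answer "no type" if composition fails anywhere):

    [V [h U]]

[h U]: functor U : ⟨e,⟨e,⟨t,t⟩⟩⟩, argument h : e; result ⟨e,⟨t,t⟩⟩.
[V [h U]]: functor V : ⟨⟨e,⟨t,t⟩⟩,t⟩, argument [h U] : ⟨e,⟨t,t⟩⟩; result t.

t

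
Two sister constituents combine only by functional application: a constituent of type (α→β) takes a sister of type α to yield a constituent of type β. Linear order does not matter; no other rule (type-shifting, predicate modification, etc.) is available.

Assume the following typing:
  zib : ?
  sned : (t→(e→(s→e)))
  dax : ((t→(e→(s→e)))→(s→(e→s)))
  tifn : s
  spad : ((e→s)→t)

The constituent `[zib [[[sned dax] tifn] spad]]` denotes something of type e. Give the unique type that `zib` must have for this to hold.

(t→e)

[zib [[[sned dax] tifn] spad]] must have type e. The sister [[[sned dax] tifn] spad] has type t; that is not a function onto e, so zib must be the functor, of type (t→e).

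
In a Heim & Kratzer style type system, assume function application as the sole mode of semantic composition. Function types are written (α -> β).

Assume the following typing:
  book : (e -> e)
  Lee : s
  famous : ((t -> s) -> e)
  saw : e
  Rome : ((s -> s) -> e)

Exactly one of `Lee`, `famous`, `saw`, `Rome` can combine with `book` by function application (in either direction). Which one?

Lee : s — neither side's domain matches the other.
famous : ((t -> s) -> e) — neither side's domain matches the other.
saw — combines: book : (e -> e) takes saw : e as argument, giving e.
Rome : ((s -> s) -> e) — neither side's domain matches the other.

saw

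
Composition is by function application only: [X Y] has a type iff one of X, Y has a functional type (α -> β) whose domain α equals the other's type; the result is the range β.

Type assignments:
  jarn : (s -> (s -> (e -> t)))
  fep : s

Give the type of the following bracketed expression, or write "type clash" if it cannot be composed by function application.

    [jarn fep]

[jarn fep]: jarn is (s -> (s -> (e -> t))), fep is s; result (s -> (e -> t)).

(s -> (e -> t))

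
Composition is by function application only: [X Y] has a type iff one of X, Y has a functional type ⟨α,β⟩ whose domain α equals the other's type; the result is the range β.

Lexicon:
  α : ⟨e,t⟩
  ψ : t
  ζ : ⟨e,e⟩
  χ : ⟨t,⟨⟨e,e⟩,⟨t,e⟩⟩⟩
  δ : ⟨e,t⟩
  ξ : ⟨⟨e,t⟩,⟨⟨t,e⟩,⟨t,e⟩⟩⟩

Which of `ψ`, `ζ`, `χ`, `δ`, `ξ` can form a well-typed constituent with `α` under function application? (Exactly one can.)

ψ : t — α needs e; ψ needs nothing (atomic); neither fits.
ζ : ⟨e,e⟩ — α needs e; ζ needs e; neither fits.
χ : ⟨t,⟨⟨e,e⟩,⟨t,e⟩⟩⟩ — α needs e; χ needs t; neither fits.
δ : ⟨e,t⟩ — α needs e; δ needs e; neither fits.
ξ — combines: ξ : ⟨⟨e,t⟩,⟨⟨t,e⟩,⟨t,e⟩⟩⟩ takes α : ⟨e,t⟩ as argument, giving ⟨⟨t,e⟩,⟨t,e⟩⟩.

ξ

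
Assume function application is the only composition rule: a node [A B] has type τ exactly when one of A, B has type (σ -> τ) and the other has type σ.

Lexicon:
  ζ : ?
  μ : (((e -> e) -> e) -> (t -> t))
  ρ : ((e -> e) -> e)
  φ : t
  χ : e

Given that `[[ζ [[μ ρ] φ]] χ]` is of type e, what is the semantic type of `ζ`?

(t -> (e -> e))

[[ζ [[μ ρ] φ]] χ] must have type e. The sister χ has type e; that is not a function onto e, so [ζ [[μ ρ] φ]] must be the functor, of type (e -> e).
[ζ [[μ ρ] φ]] must have type (e -> e). The sister [[μ ρ] φ] has type t; that is not a function onto (e -> e), so ζ must be the functor, of type (t -> (e -> e)).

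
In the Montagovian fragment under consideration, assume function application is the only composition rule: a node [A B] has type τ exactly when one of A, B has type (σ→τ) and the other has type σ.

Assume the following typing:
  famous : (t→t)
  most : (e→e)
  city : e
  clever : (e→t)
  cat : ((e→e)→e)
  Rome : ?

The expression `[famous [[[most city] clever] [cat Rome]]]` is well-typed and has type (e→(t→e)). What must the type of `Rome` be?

(((e→e)→e)→(t→((t→t)→(e→(t→e)))))

[famous [[[most city] clever] [cat Rome]]] is required to be (e→(t→e)). famous : (t→t) cannot yield (e→(t→e)) as functor, so [[[most city] clever] [cat Rome]] : ((t→t)→(e→(t→e))).
[[[most city] clever] [cat Rome]] is required to be ((t→t)→(e→(t→e))). [[most city] clever] : t cannot yield ((t→t)→(e→(t→e))) as functor, so [cat Rome] : (t→((t→t)→(e→(t→e)))).
[cat Rome] is required to be (t→((t→t)→(e→(t→e)))). cat : ((e→e)→e) cannot yield (t→((t→t)→(e→(t→e)))) as functor, so Rome : (((e→e)→e)→(t→((t→t)→(e→(t→e))))).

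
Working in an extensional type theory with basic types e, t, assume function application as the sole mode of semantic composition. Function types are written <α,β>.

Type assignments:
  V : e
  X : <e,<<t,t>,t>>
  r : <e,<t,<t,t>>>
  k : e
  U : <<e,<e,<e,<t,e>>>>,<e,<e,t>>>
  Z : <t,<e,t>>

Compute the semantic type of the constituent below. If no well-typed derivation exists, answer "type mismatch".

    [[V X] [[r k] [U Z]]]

[V X]: functor X : <e,<<t,t>,t>>, argument V : e; result <<t,t>,t>.
[r k]: functor r : <e,<t,<t,t>>>, argument k : e; result <t,<t,t>>.
At [U Z]: neither <<e,<e,<e,<t,e>>>>,<e,<e,t>>> nor <t,<e,t>> can take the other as argument; the node is ill-typed.

type mismatch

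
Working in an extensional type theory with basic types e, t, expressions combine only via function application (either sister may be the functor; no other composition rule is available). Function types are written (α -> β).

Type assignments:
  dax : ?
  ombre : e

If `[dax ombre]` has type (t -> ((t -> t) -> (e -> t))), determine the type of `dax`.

(e -> (t -> ((t -> t) -> (e -> t))))

[dax ombre] must have type (t -> ((t -> t) -> (e -> t))). The sister ombre has type e; that is not a function onto (t -> ((t -> t) -> (e -> t))), so dax must be the functor, of type (e -> (t -> ((t -> t) -> (e -> t)))).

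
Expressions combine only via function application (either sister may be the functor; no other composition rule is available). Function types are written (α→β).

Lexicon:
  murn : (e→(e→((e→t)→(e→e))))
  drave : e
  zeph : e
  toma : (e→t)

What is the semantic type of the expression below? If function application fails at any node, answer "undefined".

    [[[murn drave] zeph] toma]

(e→e)

[murn drave]: murn is (e→(e→((e→t)→(e→e)))), drave is e; result (e→((e→t)→(e→e))).
[[murn drave] zeph]: [murn drave] is (e→((e→t)→(e→e))), zeph is e; result ((e→t)→(e→e)).
[[[murn drave] zeph] toma]: [[murn drave] zeph] is ((e→t)→(e→e)), toma is (e→t); result (e→e).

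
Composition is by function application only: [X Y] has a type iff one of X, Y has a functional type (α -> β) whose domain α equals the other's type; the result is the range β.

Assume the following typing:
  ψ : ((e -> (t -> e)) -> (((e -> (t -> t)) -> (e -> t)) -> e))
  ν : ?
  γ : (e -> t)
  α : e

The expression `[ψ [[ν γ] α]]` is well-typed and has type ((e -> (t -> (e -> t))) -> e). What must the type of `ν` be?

For [ψ [[ν γ] α]] to have type ((e -> (t -> (e -> t))) -> e) with ψ of type ((e -> (t -> e)) -> (((e -> (t -> t)) -> (e -> t)) -> e)), [[ν γ] α] must be the function: [[ν γ] α] : (((e -> (t -> e)) -> (((e -> (t -> t)) -> (e -> t)) -> e)) -> ((e -> (t -> (e -> t))) -> e)).
For [[ν γ] α] to have type (((e -> (t -> e)) -> (((e -> (t -> t)) -> (e -> t)) -> e)) -> ((e -> (t -> (e -> t))) -> e)) with α of type e, [ν γ] must be the function: [ν γ] : (e -> (((e -> (t -> e)) -> (((e -> (t -> t)) -> (e -> t)) -> e)) -> ((e -> (t -> (e -> t))) -> e))).
For [ν γ] to have type (e -> (((e -> (t -> e)) -> (((e -> (t -> t)) -> (e -> t)) -> e)) -> ((e -> (t -> (e -> t))) -> e))) with γ of type (e -> t), ν must be the function: ν : ((e -> t) -> (e -> (((e -> (t -> e)) -> (((e -> (t -> t)) -> (e -> t)) -> e)) -> ((e -> (t -> (e -> t))) -> e)))).

((e -> t) -> (e -> (((e -> (t -> e)) -> (((e -> (t -> t)) -> (e -> t)) -> e)) -> ((e -> (t -> (e -> t))) -> e))))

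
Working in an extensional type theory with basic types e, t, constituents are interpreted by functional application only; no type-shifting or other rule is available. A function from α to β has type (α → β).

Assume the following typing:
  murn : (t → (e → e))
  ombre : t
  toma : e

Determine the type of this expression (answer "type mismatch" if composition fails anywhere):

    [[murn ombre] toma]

e

[murn ombre]: functor murn : (t → (e → e)), argument ombre : t; result (e → e).
[[murn ombre] toma]: functor [murn ombre] : (e → e), argument toma : e; result e.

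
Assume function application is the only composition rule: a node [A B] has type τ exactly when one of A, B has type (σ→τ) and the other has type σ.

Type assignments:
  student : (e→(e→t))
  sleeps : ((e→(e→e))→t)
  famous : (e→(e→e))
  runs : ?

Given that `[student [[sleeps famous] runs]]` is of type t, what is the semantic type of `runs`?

(t→((e→(e→t))→t))

[student [[sleeps famous] runs]] is required to be t. student : (e→(e→t)) cannot yield t as functor, so [[sleeps famous] runs] : ((e→(e→t))→t).
[[sleeps famous] runs] is required to be ((e→(e→t))→t). [sleeps famous] : t cannot yield ((e→(e→t))→t) as functor, so runs : (t→((e→(e→t))→t)).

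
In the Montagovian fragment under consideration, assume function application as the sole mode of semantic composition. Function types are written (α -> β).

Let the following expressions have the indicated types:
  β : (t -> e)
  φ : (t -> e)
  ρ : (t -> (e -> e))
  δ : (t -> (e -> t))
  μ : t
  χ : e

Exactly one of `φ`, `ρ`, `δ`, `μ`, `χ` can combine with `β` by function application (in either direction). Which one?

μ

φ : (t -> e) — does not combine with β.
ρ : (t -> (e -> e)) — does not combine with β.
δ : (t -> (e -> t)) — does not combine with β.
μ — combines: β : (t -> e) takes μ : t as argument, giving e.
χ : e — does not combine with β.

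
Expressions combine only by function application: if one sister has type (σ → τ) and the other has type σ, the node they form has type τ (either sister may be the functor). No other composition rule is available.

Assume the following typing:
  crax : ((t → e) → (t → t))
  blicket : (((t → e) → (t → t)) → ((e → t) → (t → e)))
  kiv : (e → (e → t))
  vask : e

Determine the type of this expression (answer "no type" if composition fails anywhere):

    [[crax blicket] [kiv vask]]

(t → e)

[crax blicket]: blicket is (((t → e) → (t → t)) → ((e → t) → (t → e))), crax is ((t → e) → (t → t)); result ((e → t) → (t → e)).
[kiv vask]: kiv is (e → (e → t)), vask is e; result (e → t).
[[crax blicket] [kiv vask]]: [crax blicket] is ((e → t) → (t → e)), [kiv vask] is (e → t); result (t → e).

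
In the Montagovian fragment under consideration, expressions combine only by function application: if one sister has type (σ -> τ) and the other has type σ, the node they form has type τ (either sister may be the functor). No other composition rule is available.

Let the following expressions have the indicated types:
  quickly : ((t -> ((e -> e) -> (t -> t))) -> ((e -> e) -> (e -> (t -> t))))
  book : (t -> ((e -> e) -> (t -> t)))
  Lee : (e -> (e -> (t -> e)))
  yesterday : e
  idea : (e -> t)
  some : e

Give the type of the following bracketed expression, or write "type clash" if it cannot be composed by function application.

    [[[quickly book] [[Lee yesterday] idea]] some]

type clash

[quickly book]: quickly is ((t -> ((e -> e) -> (t -> t))) -> ((e -> e) -> (e -> (t -> t)))), book is (t -> ((e -> e) -> (t -> t))); result ((e -> e) -> (e -> (t -> t))).
[Lee yesterday]: Lee is (e -> (e -> (t -> e))), yesterday is e; result (e -> (t -> e)).
[[Lee yesterday] idea]: (e -> (t -> e)) with (e -> t) — neither is a function whose domain matches the other; composition fails here.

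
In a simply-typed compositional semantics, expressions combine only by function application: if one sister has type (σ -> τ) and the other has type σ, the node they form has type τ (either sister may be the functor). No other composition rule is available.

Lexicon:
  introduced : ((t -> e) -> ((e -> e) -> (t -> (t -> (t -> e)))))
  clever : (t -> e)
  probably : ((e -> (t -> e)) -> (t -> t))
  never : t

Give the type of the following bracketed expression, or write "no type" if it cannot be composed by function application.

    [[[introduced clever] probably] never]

[introduced clever]: ((t -> e) -> ((e -> e) -> (t -> (t -> (t -> e))))) applied to (t -> e) yields ((e -> e) -> (t -> (t -> (t -> e)))).
[[introduced clever] probably]: ((e -> e) -> (t -> (t -> (t -> e)))) with ((e -> (t -> e)) -> (t -> t)) — neither is a function whose domain matches the other; composition fails here.

no type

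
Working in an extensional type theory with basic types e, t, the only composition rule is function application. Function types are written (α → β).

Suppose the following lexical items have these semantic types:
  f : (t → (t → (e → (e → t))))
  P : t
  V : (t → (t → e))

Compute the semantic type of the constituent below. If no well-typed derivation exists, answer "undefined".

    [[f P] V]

At [f P], f : (t → (t → (e → (e → t)))) takes P : t, giving (t → (e → (e → t))).
[[f P] V]: (t → (e → (e → t))) with (t → (t → e)) — neither is a function whose domain matches the other; composition fails here.

undefined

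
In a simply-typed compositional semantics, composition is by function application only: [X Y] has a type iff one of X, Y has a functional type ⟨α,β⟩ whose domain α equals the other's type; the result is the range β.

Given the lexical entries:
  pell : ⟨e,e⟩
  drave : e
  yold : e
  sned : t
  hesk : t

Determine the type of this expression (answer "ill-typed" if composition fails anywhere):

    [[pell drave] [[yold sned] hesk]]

ill-typed

[pell drave] — pell of type ⟨e,e⟩ combines with drave of type e: type e.
[yold sned]: e and t cannot combine by function application — type clash.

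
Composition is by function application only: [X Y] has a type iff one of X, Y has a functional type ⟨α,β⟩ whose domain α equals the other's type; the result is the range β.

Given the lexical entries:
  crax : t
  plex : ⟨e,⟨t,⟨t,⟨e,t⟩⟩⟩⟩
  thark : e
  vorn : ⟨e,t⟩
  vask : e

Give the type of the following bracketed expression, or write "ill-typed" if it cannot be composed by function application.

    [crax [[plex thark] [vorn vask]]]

[plex thark]: plex is ⟨e,⟨t,⟨t,⟨e,t⟩⟩⟩⟩, thark is e; result ⟨t,⟨t,⟨e,t⟩⟩⟩.
[vorn vask]: vorn is ⟨e,t⟩, vask is e; result t.
[[plex thark] [vorn vask]]: [plex thark] is ⟨t,⟨t,⟨e,t⟩⟩⟩, [vorn vask] is t; result ⟨t,⟨e,t⟩⟩.
[crax [[plex thark] [vorn vask]]]: [[plex thark] [vorn vask]] is ⟨t,⟨e,t⟩⟩, crax is t; result ⟨e,t⟩.

⟨e,t⟩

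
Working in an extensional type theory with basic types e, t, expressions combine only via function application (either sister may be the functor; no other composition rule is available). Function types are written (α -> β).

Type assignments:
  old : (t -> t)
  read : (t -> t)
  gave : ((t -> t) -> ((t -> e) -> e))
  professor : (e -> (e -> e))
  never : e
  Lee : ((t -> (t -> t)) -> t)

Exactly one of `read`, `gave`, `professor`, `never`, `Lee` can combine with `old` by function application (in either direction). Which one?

gave

read : (t -> t) — does not combine with old.
gave — combines: gave : ((t -> t) -> ((t -> e) -> e)) takes old : (t -> t) as argument, giving ((t -> e) -> e).
professor : (e -> (e -> e)) — does not combine with old.
never : e — does not combine with old.
Lee : ((t -> (t -> t)) -> t) — does not combine with old.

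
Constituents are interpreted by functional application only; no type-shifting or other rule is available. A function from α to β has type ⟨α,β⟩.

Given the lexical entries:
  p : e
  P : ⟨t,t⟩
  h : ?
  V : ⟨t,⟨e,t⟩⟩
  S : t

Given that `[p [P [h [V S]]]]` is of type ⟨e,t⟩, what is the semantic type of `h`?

⟨⟨e,t⟩,⟨⟨t,t⟩,⟨e,⟨e,t⟩⟩⟩⟩

For [p [P [h [V S]]]] to have type ⟨e,t⟩ with p of type e, [P [h [V S]]] must be the function: [P [h [V S]]] : ⟨e,⟨e,t⟩⟩.
For [P [h [V S]]] to have type ⟨e,⟨e,t⟩⟩ with P of type ⟨t,t⟩, [h [V S]] must be the function: [h [V S]] : ⟨⟨t,t⟩,⟨e,⟨e,t⟩⟩⟩.
For [h [V S]] to have type ⟨⟨t,t⟩,⟨e,⟨e,t⟩⟩⟩ with [V S] of type ⟨e,t⟩, h must be the function: h : ⟨⟨e,t⟩,⟨⟨t,t⟩,⟨e,⟨e,t⟩⟩⟩⟩.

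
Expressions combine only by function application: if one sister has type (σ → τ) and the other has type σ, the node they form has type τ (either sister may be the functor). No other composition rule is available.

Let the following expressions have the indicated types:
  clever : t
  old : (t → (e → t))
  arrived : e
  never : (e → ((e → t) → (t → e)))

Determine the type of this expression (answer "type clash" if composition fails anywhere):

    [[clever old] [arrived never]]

(t → e)

At [clever old], old : (t → (e → t)) takes clever : t, giving (e → t).
At [arrived never], never : (e → ((e → t) → (t → e))) takes arrived : e, giving ((e → t) → (t → e)).
At [[clever old] [arrived never]], [arrived never] : ((e → t) → (t → e)) takes [clever old] : (e → t), giving (t → e).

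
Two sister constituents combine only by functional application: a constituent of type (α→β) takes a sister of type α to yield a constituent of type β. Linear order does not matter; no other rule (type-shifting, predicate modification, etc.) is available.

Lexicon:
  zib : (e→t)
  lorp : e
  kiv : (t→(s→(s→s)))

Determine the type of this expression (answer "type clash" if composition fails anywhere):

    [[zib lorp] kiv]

At [zib lorp], zib : (e→t) takes lorp : e, giving t.
At [[zib lorp] kiv], kiv : (t→(s→(s→s))) takes [zib lorp] : t, giving (s→(s→s)).

(s→(s→s))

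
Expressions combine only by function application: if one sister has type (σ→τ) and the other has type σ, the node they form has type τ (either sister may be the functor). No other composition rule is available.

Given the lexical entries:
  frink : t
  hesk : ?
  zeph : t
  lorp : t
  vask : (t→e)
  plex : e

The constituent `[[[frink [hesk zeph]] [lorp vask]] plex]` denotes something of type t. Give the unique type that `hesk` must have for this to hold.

(t→(t→(e→(e→t))))

At [[[frink [hesk zeph]] [lorp vask]] plex] (required: t): plex is e, which is not a function with range t; hence [[frink [hesk zeph]] [lorp vask]] is the functor — type (e→t).
At [[frink [hesk zeph]] [lorp vask]] (required: (e→t)): [lorp vask] is e, which is not a function with range (e→t); hence [frink [hesk zeph]] is the functor — type (e→(e→t)).
At [frink [hesk zeph]] (required: (e→(e→t))): frink is t, which is not a function with range (e→(e→t)); hence [hesk zeph] is the functor — type (t→(e→(e→t))).
At [hesk zeph] (required: (t→(e→(e→t)))): zeph is t, which is not a function with range (t→(e→(e→t))); hence hesk is the functor — type (t→(t→(e→(e→t)))).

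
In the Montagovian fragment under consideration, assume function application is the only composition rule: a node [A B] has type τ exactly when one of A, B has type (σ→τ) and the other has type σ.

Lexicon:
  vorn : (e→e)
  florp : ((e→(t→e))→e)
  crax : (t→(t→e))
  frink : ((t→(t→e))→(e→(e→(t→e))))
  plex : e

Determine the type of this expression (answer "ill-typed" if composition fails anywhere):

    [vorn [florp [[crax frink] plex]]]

[crax frink]: ((t→(t→e))→(e→(e→(t→e)))) applied to (t→(t→e)) yields (e→(e→(t→e))).
[[crax frink] plex]: (e→(e→(t→e))) applied to e yields (e→(t→e)).
[florp [[crax frink] plex]]: ((e→(t→e))→e) applied to (e→(t→e)) yields e.
[vorn [florp [[crax frink] plex]]]: (e→e) applied to e yields e.

e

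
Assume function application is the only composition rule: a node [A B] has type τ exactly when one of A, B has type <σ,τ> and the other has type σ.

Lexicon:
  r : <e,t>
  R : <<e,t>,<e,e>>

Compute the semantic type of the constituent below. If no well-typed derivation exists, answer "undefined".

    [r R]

<e,e>

[r R]: R is <<e,t>,<e,e>>, r is <e,t>; result <e,e>.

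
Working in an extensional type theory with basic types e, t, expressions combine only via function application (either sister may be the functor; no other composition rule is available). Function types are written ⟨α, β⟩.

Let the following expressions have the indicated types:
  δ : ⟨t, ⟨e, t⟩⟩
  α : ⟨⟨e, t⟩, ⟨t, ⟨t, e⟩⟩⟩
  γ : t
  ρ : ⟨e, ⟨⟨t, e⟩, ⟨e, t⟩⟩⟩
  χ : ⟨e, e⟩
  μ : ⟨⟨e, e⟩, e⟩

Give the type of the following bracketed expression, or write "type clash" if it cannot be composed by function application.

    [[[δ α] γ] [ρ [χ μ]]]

[δ α]: ⟨t, ⟨e, t⟩⟩ with ⟨⟨e, t⟩, ⟨t, ⟨t, e⟩⟩⟩ — neither is a function whose domain matches the other; composition fails here.

type clash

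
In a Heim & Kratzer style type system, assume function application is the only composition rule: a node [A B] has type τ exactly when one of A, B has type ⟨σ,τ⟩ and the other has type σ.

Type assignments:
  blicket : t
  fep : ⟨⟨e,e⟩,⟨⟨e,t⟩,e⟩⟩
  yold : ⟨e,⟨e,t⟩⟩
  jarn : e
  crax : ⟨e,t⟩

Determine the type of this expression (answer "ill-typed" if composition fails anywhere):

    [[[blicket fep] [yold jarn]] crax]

[blicket fep]: t and ⟨⟨e,e⟩,⟨⟨e,t⟩,e⟩⟩ cannot combine by function application — type clash.

ill-typed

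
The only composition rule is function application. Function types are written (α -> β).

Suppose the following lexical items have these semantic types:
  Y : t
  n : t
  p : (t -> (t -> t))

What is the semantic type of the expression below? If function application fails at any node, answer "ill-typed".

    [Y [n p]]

[n p]: p is (t -> (t -> t)), n is t; result (t -> t).
[Y [n p]]: [n p] is (t -> t), Y is t; result t.

t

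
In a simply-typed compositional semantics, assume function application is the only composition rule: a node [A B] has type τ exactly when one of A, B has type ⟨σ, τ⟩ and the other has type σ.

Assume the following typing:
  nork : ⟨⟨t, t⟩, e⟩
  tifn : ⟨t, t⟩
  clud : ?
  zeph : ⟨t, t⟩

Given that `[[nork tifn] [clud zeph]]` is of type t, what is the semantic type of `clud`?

⟨⟨t, t⟩, ⟨e, t⟩⟩

[[nork tifn] [clud zeph]] is required to be t. [nork tifn] : e cannot yield t as functor, so [clud zeph] : ⟨e, t⟩.
[clud zeph] is required to be ⟨e, t⟩. zeph : ⟨t, t⟩ cannot yield ⟨e, t⟩ as functor, so clud : ⟨⟨t, t⟩, ⟨e, t⟩⟩.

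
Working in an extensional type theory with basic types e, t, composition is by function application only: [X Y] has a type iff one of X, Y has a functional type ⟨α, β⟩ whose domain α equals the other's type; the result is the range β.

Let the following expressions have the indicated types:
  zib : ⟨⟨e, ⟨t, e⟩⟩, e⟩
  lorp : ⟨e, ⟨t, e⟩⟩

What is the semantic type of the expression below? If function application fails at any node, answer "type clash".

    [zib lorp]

e

[zib lorp]: ⟨⟨e, ⟨t, e⟩⟩, e⟩ applied to ⟨e, ⟨t, e⟩⟩ yields e.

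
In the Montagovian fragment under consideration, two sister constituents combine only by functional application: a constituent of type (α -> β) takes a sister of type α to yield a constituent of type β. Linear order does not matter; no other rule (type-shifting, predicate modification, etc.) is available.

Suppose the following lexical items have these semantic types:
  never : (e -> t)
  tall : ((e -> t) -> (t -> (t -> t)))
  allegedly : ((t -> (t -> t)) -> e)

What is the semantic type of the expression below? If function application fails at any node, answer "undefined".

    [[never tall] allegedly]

e

[never tall]: functor tall : ((e -> t) -> (t -> (t -> t))), argument never : (e -> t); result (t -> (t -> t)).
[[never tall] allegedly]: functor allegedly : ((t -> (t -> t)) -> e), argument [never tall] : (t -> (t -> t)); result e.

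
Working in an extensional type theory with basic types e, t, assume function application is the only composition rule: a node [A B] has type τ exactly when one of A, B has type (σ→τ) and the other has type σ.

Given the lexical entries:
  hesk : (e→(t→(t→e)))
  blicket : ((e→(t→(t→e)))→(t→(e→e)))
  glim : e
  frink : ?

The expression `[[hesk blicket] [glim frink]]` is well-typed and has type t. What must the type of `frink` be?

(e→((t→(e→e))→t))

For [[hesk blicket] [glim frink]] to have type t with [hesk blicket] of type (t→(e→e)), [glim frink] must be the function: [glim frink] : ((t→(e→e))→t).
For [glim frink] to have type ((t→(e→e))→t) with glim of type e, frink must be the function: frink : (e→((t→(e→e))→t)).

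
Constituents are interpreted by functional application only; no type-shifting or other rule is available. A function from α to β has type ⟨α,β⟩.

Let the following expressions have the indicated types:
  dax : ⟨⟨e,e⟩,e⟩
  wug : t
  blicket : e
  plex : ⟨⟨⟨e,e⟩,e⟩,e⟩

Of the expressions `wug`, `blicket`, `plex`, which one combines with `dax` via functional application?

plex

wug : t — no; dax wants ⟨e,e⟩, and wug wants nothing (atomic).
blicket : e — no; dax wants ⟨e,e⟩, and blicket wants nothing (atomic).
plex — combines: plex : ⟨⟨⟨e,e⟩,e⟩,e⟩ takes dax : ⟨⟨e,e⟩,e⟩ as argument, giving e.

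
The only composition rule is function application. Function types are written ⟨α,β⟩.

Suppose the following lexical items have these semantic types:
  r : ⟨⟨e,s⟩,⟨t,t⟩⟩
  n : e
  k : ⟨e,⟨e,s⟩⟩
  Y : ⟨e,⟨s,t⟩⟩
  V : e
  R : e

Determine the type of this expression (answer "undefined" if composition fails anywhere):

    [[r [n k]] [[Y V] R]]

At [n k], k : ⟨e,⟨e,s⟩⟩ takes n : e, giving ⟨e,s⟩.
At [r [n k]], r : ⟨⟨e,s⟩,⟨t,t⟩⟩ takes [n k] : ⟨e,s⟩, giving ⟨t,t⟩.
At [Y V], Y : ⟨e,⟨s,t⟩⟩ takes V : e, giving ⟨s,t⟩.
[[Y V] R]: ⟨s,t⟩ and e cannot combine by function application — type clash.

undefined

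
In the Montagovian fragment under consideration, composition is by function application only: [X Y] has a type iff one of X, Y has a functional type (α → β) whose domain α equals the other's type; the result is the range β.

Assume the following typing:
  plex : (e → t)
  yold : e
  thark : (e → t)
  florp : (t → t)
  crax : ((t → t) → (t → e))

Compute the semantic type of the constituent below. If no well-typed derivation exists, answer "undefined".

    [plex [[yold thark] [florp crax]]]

[yold thark]: thark is (e → t), yold is e; result t.
[florp crax]: crax is ((t → t) → (t → e)), florp is (t → t); result (t → e).
[[yold thark] [florp crax]]: [florp crax] is (t → e), [yold thark] is t; result e.
[plex [[yold thark] [florp crax]]]: plex is (e → t), [[yold thark] [florp crax]] is e; result t.

t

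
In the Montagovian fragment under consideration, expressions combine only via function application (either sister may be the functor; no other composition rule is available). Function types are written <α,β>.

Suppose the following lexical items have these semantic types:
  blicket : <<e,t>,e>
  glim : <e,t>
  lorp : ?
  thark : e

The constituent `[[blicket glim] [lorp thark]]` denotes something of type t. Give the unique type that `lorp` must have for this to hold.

For [[blicket glim] [lorp thark]] to have type t with [blicket glim] of type e, [lorp thark] must be the function: [lorp thark] : <e,t>.
For [lorp thark] to have type <e,t> with thark of type e, lorp must be the function: lorp : <e,<e,t>>.

<e,<e,t>>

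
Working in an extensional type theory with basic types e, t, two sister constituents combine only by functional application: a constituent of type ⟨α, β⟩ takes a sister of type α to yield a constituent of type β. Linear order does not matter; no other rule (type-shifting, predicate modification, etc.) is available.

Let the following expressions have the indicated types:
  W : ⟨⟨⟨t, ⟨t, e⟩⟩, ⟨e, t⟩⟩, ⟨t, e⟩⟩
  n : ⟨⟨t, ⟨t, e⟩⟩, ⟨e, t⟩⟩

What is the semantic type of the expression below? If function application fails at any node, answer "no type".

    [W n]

⟨t, e⟩

[W n]: functor W : ⟨⟨⟨t, ⟨t, e⟩⟩, ⟨e, t⟩⟩, ⟨t, e⟩⟩, argument n : ⟨⟨t, ⟨t, e⟩⟩, ⟨e, t⟩⟩; result ⟨t, e⟩.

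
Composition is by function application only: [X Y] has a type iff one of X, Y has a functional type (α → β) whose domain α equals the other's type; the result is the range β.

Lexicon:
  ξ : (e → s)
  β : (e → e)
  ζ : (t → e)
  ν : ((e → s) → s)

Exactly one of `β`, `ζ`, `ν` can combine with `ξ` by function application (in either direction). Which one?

ν

β : (e → e) — ξ needs e; β needs e; neither fits.
ζ : (t → e) — ξ needs e; ζ needs t; neither fits.
ν — combines: ν : ((e → s) → s) takes ξ : (e → s) as argument, giving s.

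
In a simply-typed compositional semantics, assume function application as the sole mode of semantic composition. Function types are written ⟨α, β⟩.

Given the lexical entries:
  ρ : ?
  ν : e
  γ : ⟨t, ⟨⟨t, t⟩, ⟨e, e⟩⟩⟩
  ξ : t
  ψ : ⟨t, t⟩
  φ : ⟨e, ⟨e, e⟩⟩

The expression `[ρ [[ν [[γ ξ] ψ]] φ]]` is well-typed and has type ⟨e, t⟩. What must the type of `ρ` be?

[ρ [[ν [[γ ξ] ψ]] φ]] must have type ⟨e, t⟩. The sister [[ν [[γ ξ] ψ]] φ] has type ⟨e, e⟩; that is not a function onto ⟨e, t⟩, so ρ must be the functor, of type ⟨⟨e, e⟩, ⟨e, t⟩⟩.

⟨⟨e, e⟩, ⟨e, t⟩⟩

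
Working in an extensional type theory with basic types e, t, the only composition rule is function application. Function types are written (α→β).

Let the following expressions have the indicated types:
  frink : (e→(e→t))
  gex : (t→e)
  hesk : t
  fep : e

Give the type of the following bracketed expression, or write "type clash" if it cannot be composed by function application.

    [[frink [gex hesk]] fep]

t

[gex hesk]: functor gex : (t→e), argument hesk : t; result e.
[frink [gex hesk]]: functor frink : (e→(e→t)), argument [gex hesk] : e; result (e→t).
[[frink [gex hesk]] fep]: functor [frink [gex hesk]] : (e→t), argument fep : e; result t.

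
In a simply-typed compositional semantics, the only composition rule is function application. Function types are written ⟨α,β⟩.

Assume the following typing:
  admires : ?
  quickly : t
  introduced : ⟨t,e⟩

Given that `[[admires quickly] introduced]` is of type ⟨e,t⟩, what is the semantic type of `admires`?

⟨t,⟨⟨t,e⟩,⟨e,t⟩⟩⟩

[[admires quickly] introduced] is required to be ⟨e,t⟩. introduced : ⟨t,e⟩ cannot yield ⟨e,t⟩ as functor, so [admires quickly] : ⟨⟨t,e⟩,⟨e,t⟩⟩.
[admires quickly] is required to be ⟨⟨t,e⟩,⟨e,t⟩⟩. quickly : t cannot yield ⟨⟨t,e⟩,⟨e,t⟩⟩ as functor, so admires : ⟨t,⟨⟨t,e⟩,⟨e,t⟩⟩⟩.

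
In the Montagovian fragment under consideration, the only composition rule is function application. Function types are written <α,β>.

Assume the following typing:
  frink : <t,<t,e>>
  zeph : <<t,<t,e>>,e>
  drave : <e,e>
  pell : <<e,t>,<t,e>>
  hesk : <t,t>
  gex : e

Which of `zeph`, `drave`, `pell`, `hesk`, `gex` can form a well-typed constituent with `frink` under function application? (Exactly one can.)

zeph — combines: zeph : <<t,<t,e>>,e> takes frink : <t,<t,e>> as argument, giving e.
drave : <e,e> — does not combine with frink.
pell : <<e,t>,<t,e>> — does not combine with frink.
hesk : <t,t> — does not combine with frink.
gex : e — does not combine with frink.

zeph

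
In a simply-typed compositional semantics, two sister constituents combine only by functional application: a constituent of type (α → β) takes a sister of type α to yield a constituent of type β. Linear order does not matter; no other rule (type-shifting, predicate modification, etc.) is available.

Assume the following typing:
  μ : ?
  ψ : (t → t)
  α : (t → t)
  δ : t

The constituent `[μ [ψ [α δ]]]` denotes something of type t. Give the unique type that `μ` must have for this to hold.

For [μ [ψ [α δ]]] to have type t with [ψ [α δ]] of type t, μ must be the function: μ : (t → t).

(t → t)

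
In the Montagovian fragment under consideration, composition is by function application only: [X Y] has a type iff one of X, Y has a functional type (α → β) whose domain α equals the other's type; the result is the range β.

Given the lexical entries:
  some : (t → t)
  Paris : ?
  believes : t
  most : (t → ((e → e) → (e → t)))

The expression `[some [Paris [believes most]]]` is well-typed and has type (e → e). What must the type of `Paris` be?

(((e → e) → (e → t)) → ((t → t) → (e → e)))

At [some [Paris [believes most]]] (required: (e → e)): some is (t → t), which is not a function with range (e → e); hence [Paris [believes most]] is the functor — type ((t → t) → (e → e)).
At [Paris [believes most]] (required: ((t → t) → (e → e))): [believes most] is ((e → e) → (e → t)), which is not a function with range ((t → t) → (e → e)); hence Paris is the functor — type (((e → e) → (e → t)) → ((t → t) → (e → e))).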